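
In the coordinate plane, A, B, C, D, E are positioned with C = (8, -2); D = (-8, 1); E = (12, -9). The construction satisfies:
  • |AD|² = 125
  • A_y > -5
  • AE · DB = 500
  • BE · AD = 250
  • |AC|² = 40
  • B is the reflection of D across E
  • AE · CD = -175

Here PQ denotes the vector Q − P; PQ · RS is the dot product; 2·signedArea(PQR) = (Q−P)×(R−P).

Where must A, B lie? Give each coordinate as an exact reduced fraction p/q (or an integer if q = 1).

A = (2, -4)
B = (32, -19)

1. B_x = 32  [B is the reflection of D across E]
2. B_y = -19  [B is the reflection of D across E]
   → B = (32, -19)
3. A_x = 2  [AE · CD = -175 ∩ AE · DB = 500]
4. A_y = -4  [AE · CD = -175 ∩ AE · DB = 500]
   → A = (2, -4)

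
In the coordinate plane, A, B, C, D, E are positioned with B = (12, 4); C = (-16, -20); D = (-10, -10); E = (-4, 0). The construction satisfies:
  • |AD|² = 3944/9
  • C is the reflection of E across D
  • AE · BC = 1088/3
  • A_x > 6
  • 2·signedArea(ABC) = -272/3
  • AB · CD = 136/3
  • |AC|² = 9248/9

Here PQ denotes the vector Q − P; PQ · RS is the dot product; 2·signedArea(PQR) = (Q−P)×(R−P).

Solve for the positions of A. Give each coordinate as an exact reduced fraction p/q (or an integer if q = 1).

1. A_x = 20/3  [2·signedArea(ABC) = -272/3 ∩ AE · BC = 1088/3]
2. A_y = 8/3  [2·signedArea(ABC) = -272/3 ∩ AE · BC = 1088/3]
   → A = (20/3, 8/3)

A = (20/3, 8/3)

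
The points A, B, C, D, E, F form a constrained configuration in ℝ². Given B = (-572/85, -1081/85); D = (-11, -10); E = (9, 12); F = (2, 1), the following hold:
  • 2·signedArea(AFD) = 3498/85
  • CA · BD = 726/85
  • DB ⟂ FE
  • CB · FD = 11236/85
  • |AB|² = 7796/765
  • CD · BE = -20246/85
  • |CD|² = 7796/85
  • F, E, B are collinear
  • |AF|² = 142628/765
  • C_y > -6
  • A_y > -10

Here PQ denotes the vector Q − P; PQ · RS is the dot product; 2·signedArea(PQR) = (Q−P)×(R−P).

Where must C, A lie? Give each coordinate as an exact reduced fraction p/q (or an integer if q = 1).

1. C_x = -201/85  [CB · FD = 11236/85 ∩ CD · BE = -20246/85]
2. C_y = -498/85  [CB · FD = 11236/85 ∩ CD · BE = -20246/85]
   → C = (-201/85, -498/85)
3. A_x = -1708/255  [CA · BD = 726/85 ∩ 2·signedArea(AFD) = 3498/85]
4. A_y = -2429/255  [CA · BD = 726/85 ∩ 2·signedArea(AFD) = 3498/85]
   → A = (-1708/255, -2429/255)

A = (-1708/255, -2429/255)
C = (-201/85, -498/85)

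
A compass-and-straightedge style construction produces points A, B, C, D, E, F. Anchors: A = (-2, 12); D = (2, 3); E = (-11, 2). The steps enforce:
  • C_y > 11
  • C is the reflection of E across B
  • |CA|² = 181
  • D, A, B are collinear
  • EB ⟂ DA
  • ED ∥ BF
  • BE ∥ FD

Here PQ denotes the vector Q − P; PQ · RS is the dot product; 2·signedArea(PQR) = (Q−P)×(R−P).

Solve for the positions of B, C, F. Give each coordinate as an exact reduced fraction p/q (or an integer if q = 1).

B = (22/97, 678/97)
C = (1111/97, 1162/97)
F = (1283/97, 775/97)

1. B_x = 22/97  [D, A, B are collinear ∩ EB ⟂ DA]
2. B_y = 678/97  [D, A, B are collinear ∩ EB ⟂ DA]
   → B = (22/97, 678/97)
3. C_x = 1111/97  [C is the reflection of E across B]
4. C_y = 1162/97  [C is the reflection of E across B]
   → C = (1111/97, 1162/97)
5. F_x = 1283/97  [BE ∥ FD ∩ ED ∥ BF]
6. F_y = 775/97  [BE ∥ FD ∩ ED ∥ BF]
   → F = (1283/97, 775/97)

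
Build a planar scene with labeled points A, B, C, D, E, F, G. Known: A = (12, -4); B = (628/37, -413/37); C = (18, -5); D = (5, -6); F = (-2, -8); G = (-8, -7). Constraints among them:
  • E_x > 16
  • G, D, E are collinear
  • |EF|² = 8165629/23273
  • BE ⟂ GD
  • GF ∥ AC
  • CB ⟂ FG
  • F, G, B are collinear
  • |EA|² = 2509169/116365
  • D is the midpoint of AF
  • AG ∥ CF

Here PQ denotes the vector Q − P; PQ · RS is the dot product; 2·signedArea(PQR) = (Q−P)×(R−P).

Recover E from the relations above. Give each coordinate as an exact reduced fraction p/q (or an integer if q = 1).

1. E_x = 51917/3145  [G, D, E are collinear ∩ BE ⟂ GD]
2. E_y = -16086/3145  [G, D, E are collinear ∩ BE ⟂ GD]
   → E = (51917/3145, -16086/3145)

E = (51917/3145, -16086/3145)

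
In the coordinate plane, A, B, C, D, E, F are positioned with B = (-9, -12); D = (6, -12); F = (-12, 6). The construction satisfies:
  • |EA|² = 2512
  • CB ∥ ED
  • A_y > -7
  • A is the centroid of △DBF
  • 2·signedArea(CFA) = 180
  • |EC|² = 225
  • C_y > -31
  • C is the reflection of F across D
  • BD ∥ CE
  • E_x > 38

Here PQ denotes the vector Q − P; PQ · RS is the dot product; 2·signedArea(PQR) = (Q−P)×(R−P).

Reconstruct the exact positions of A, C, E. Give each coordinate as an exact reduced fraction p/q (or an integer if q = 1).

1. A_x = -5  [A is the centroid of △DBF]
2. A_y = -6  [A is the centroid of △DBF]
   → A = (-5, -6)
3. C_x = 24  [C is the reflection of F across D]
4. C_y = -30  [C is the reflection of F across D]
   → C = (24, -30)
5. E_x = 39  [CB ∥ ED ∩ BD ∥ CE]
6. E_y = -30  [CB ∥ ED ∩ BD ∥ CE]
   → E = (39, -30)

A = (-5, -6)
C = (24, -30)
E = (39, -30)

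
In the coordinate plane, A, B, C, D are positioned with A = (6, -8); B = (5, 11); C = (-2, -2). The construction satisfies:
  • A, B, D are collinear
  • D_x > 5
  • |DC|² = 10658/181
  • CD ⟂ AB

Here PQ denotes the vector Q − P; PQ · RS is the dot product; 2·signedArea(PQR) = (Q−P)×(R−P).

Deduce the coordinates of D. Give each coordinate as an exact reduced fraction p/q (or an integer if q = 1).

D = (1025/181, -289/181)

1. D_x = 1025/181  [A, B, D are collinear ∩ CD ⟂ AB]
2. D_y = -289/181  [A, B, D are collinear ∩ CD ⟂ AB]
   → D = (1025/181, -289/181)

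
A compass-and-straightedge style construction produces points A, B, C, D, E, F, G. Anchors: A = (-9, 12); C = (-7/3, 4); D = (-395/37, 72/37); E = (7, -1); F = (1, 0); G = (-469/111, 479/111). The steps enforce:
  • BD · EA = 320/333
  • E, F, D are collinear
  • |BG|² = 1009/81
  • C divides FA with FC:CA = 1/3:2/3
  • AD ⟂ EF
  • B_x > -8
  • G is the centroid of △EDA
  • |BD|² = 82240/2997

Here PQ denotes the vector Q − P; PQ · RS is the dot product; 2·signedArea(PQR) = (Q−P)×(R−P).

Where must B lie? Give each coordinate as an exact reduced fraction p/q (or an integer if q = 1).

B = (-2443/333, 664/111)

1. B_x = -2443/333  [line 16·x + -13·y + 64984/333 = 0 ∩ |BD|² = 82240/2997]
2. B_y = 664/111  [line 16·x + -13·y + 64984/333 = 0 ∩ |BD|² = 82240/2997]
   → B = (-2443/333, 664/111)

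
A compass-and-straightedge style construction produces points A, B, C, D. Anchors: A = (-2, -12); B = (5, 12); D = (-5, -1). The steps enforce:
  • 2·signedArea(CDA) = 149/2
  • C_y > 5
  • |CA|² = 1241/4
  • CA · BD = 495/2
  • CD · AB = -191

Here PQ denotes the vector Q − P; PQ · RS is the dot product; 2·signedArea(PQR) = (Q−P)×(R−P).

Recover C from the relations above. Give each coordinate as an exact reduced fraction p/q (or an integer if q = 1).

C = (0, 11/2)

1. C_x = 0  [CA · BD = 495/2 ∩ CD · AB = -191]
2. C_y = 11/2  [CA · BD = 495/2 ∩ CD · AB = -191]
   → C = (0, 11/2)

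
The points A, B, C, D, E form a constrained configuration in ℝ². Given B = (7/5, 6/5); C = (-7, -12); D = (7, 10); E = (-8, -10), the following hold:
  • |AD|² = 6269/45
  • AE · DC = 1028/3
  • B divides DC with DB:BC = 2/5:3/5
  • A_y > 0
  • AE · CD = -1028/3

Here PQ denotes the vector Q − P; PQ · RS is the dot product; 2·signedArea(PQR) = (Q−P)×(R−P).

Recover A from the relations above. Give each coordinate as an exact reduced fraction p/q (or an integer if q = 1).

1. A_x = 2/15  [line 14·x + 22·y + -32/3 = 0 ∩ |AD|² = 6269/45]
2. A_y = 2/5  [line 14·x + 22·y + -32/3 = 0 ∩ |AD|² = 6269/45]
   → A = (2/15, 2/5)

A = (2/15, 2/5)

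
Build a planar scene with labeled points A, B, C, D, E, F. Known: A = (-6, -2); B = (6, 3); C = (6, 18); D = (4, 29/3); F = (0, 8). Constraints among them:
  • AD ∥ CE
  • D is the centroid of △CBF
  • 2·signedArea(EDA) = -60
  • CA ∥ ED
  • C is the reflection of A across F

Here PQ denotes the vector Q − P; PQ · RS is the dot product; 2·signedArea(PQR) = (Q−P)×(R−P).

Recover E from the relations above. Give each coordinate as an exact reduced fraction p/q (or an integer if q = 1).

1. E_x = 16  [CA ∥ ED ∩ AD ∥ CE]
2. E_y = 89/3  [CA ∥ ED ∩ AD ∥ CE]
   → E = (16, 89/3)

E = (16, 89/3)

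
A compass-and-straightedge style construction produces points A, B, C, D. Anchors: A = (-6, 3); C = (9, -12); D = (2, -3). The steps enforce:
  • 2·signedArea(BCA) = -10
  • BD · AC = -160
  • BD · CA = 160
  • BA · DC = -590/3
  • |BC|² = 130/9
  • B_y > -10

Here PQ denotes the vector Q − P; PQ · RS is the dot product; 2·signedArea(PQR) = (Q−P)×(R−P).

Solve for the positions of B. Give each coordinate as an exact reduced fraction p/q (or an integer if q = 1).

1. B_x = 20/3  [BD · AC = -160 ∩ BA · DC = -590/3]
2. B_y = -9  [BD · AC = -160 ∩ BA · DC = -590/3]
   → B = (20/3, -9)

B = (20/3, -9)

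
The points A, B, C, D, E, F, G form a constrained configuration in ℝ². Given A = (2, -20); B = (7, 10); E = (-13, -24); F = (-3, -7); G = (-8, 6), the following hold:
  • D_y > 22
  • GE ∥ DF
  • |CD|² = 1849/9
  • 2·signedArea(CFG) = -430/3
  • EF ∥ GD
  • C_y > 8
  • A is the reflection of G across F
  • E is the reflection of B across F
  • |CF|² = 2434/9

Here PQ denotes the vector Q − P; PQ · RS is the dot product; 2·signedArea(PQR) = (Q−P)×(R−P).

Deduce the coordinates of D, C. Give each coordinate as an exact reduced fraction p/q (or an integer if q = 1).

1. D_x = 2  [GE ∥ DF ∩ EF ∥ GD]
2. D_y = 23  [GE ∥ DF ∩ EF ∥ GD]
   → D = (2, 23)
3. C_x = 2  [line -13·x + -5·y + 208/3 = 0 ∩ |CF|² = 2434/9]
4. C_y = 26/3  [line -13·x + -5·y + 208/3 = 0 ∩ |CF|² = 2434/9]
   → C = (2, 26/3)

C = (2, 26/3)
D = (2, 23)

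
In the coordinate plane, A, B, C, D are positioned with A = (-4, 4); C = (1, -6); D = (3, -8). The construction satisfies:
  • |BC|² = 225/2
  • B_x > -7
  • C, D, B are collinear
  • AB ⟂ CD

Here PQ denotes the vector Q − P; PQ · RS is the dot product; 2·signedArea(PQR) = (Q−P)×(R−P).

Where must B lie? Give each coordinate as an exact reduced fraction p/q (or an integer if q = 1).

1. B_x = -13/2  [C, D, B are collinear ∩ AB ⟂ CD]
2. B_y = 3/2  [C, D, B are collinear ∩ AB ⟂ CD]
   → B = (-13/2, 3/2)

B = (-13/2, 3/2)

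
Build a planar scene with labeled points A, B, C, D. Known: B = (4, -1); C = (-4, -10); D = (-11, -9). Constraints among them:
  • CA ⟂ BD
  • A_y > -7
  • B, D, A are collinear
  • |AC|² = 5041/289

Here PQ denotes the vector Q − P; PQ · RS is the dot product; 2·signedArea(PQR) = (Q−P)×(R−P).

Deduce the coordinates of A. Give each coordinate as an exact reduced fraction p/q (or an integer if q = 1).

A = (-1724/289, -1825/289)

1. A_x = -1724/289  [B, D, A are collinear ∩ CA ⟂ BD]
2. A_y = -1825/289  [B, D, A are collinear ∩ CA ⟂ BD]
   → A = (-1724/289, -1825/289)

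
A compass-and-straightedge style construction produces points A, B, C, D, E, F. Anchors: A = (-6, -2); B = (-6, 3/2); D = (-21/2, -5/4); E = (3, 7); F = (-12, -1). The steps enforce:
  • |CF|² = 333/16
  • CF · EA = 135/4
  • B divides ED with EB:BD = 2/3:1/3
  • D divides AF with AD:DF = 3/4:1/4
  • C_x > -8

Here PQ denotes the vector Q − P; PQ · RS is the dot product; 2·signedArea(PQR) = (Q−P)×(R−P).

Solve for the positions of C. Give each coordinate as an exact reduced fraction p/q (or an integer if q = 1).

1. C_x = -15/2  [line 9·x + 9·y + 333/4 = 0 ∩ |CF|² = 333/16]
2. C_y = -7/4  [line 9·x + 9·y + 333/4 = 0 ∩ |CF|² = 333/16]
   → C = (-15/2, -7/4)

C = (-15/2, -7/4)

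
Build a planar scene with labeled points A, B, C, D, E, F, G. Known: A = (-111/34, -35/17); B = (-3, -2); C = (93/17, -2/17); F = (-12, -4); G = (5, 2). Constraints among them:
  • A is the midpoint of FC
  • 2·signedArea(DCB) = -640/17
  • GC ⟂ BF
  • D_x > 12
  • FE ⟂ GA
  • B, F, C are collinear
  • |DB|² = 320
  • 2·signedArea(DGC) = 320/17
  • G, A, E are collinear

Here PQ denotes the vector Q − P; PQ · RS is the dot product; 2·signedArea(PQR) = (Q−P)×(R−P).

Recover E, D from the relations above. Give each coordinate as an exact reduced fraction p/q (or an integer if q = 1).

D = (13, 6)
E = (-216996/19601, -115496/19601)

1. E_x = -216996/19601  [G, A, E are collinear ∩ FE ⟂ GA]
2. E_y = -115496/19601  [G, A, E are collinear ∩ FE ⟂ GA]
   → E = (-216996/19601, -115496/19601)
3. D_x = 13  [2·signedArea(DGC) = 320/17 ∩ 2·signedArea(DCB) = -640/17]
4. D_y = 6  [2·signedArea(DGC) = 320/17 ∩ 2·signedArea(DCB) = -640/17]
   → D = (13, 6)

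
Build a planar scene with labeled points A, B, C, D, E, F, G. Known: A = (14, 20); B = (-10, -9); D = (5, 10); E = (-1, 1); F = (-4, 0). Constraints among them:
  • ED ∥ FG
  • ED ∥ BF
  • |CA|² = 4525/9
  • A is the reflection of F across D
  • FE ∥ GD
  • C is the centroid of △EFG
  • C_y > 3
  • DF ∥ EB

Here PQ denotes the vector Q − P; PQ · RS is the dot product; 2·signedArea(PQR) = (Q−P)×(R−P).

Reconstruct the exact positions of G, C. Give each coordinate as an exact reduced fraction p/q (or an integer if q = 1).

1. G_x = 2  [FE ∥ GD ∩ ED ∥ FG]
2. G_y = 9  [FE ∥ GD ∩ ED ∥ FG]
   → G = (2, 9)
3. C_x = -1  [C is the centroid of △EFG]
4. C_y = 10/3  [C is the centroid of △EFG]
   → C = (-1, 10/3)

C = (-1, 10/3)
G = (2, 9)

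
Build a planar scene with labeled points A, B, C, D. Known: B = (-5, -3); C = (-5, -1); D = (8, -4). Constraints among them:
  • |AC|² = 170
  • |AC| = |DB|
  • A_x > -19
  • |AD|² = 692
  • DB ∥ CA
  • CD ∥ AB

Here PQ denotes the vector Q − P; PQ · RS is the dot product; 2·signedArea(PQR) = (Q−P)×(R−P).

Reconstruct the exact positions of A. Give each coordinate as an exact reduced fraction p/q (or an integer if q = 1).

A = (-18, 0)

1. A_x = -18  [CD ∥ AB ∩ DB ∥ CA]
2. A_y = 0  [CD ∥ AB ∩ DB ∥ CA]
   → A = (-18, 0)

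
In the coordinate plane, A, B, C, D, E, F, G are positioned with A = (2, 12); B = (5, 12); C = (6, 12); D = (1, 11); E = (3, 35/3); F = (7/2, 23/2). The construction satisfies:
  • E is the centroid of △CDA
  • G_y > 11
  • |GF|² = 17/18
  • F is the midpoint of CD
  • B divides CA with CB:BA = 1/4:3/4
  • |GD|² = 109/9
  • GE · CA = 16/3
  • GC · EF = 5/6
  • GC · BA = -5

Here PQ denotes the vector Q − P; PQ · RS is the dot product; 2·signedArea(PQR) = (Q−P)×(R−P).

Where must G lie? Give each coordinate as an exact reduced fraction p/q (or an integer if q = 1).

G = (13/3, 12)

1. G_x = 13/3  [GE · CA = 16/3 ∩ GC · EF = 5/6]
2. G_y = 12  [GE · CA = 16/3 ∩ GC · EF = 5/6]
   → G = (13/3, 12)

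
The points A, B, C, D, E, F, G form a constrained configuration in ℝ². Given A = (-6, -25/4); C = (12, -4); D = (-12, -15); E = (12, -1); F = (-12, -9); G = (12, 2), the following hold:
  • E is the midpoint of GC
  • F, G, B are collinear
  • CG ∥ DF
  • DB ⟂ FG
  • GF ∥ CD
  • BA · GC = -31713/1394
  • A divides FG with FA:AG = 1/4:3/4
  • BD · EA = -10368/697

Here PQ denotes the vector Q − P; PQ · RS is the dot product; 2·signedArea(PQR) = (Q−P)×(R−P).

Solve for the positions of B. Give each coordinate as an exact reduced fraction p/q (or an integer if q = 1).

1. B_x = -9948/697  [F, G, B are collinear ∩ DB ⟂ FG]
2. B_y = -6999/697  [F, G, B are collinear ∩ DB ⟂ FG]
   → B = (-9948/697, -6999/697)

B = (-9948/697, -6999/697)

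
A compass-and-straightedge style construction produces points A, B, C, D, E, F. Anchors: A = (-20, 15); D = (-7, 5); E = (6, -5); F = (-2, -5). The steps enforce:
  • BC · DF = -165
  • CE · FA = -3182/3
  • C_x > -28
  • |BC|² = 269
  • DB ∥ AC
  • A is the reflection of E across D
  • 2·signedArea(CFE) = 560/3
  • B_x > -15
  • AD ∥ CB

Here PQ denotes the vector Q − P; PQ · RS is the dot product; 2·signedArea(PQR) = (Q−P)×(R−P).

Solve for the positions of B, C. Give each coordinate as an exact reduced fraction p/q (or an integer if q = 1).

B = (-14, 25/3)
C = (-27, 55/3)

1. C_x = -27  [CE · FA = -3182/3 ∩ 2·signedArea(CFE) = 560/3]
2. C_y = 55/3  [CE · FA = -3182/3 ∩ 2·signedArea(CFE) = 560/3]
   → C = (-27, 55/3)
3. B_x = -14  [BC · DF = -165 ∩ AD ∥ CB]
4. B_y = 25/3  [BC · DF = -165 ∩ AD ∥ CB]
   → B = (-14, 25/3)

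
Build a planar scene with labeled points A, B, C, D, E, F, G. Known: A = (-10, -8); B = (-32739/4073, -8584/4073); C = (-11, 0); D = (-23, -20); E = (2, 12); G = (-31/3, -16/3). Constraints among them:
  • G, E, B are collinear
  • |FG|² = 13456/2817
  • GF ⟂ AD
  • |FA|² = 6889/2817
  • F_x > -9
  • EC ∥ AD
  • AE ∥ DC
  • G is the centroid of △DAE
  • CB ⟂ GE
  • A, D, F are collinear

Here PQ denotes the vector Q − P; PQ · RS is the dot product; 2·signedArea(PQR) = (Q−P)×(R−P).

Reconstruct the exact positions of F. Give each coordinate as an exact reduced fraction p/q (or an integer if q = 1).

F = (-8311/939, -2172/313)

1. F_x = -8311/939  [A, D, F are collinear ∩ GF ⟂ AD]
2. F_y = -2172/313  [A, D, F are collinear ∩ GF ⟂ AD]
   → F = (-8311/939, -2172/313)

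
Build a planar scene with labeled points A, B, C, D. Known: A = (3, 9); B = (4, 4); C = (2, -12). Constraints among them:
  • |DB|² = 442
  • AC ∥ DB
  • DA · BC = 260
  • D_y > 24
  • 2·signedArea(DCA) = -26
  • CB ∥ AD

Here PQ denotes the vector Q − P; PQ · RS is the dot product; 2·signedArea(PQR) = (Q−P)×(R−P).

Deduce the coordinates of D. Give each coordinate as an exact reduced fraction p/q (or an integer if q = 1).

1. D_x = 5  [AC ∥ DB ∩ CB ∥ AD]
2. D_y = 25  [AC ∥ DB ∩ CB ∥ AD]
   → D = (5, 25)

D = (5, 25)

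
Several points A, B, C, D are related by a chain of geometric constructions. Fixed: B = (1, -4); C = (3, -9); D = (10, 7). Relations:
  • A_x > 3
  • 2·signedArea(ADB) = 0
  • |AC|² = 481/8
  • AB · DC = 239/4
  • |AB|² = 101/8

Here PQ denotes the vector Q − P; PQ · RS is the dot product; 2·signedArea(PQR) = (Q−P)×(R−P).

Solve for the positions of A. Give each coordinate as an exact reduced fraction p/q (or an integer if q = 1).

A = (13/4, -5/4)

1. A_x = 13/4  [2·signedArea(ADB) = 0 ∩ AB · DC = 239/4]
2. A_y = -5/4  [2·signedArea(ADB) = 0 ∩ AB · DC = 239/4]
   → A = (13/4, -5/4)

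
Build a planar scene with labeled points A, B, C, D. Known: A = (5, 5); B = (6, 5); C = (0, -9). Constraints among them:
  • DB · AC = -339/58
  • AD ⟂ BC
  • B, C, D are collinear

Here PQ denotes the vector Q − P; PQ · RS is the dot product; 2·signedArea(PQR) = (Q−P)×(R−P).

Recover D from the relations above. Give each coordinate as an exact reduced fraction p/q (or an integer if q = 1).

D = (339/58, 269/58)

1. D_x = 339/58  [B, C, D are collinear ∩ AD ⟂ BC]
2. D_y = 269/58  [B, C, D are collinear ∩ AD ⟂ BC]
   → D = (339/58, 269/58)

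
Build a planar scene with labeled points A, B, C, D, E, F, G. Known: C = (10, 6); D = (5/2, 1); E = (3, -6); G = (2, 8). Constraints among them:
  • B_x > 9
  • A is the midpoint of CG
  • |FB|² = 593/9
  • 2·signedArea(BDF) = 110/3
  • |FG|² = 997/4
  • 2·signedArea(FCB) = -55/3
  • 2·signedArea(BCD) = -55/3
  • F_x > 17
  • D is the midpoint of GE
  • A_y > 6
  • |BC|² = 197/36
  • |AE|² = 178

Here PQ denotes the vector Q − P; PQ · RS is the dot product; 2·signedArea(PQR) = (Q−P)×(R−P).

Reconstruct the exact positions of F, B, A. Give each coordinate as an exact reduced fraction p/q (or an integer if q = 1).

1. B_x = 59/6  [line 5·x + -15/2·y + 40/3 = 0 ∩ |BC|² = 197/36]
2. B_y = 25/3  [line 5·x + -15/2·y + 40/3 = 0 ∩ |BC|² = 197/36]
   → B = (59/6, 25/3)
3. A_x = 6  [A is the midpoint of CG]
4. A_y = 7  [A is the midpoint of CG]
   → A = (6, 7)
5. F_x = 35/2  [2·signedArea(FCB) = -55/3 ∩ 2·signedArea(BDF) = 110/3]
6. F_y = 11  [2·signedArea(FCB) = -55/3 ∩ 2·signedArea(BDF) = 110/3]
   → F = (35/2, 11)

A = (6, 7)
B = (59/6, 25/3)
F = (35/2, 11)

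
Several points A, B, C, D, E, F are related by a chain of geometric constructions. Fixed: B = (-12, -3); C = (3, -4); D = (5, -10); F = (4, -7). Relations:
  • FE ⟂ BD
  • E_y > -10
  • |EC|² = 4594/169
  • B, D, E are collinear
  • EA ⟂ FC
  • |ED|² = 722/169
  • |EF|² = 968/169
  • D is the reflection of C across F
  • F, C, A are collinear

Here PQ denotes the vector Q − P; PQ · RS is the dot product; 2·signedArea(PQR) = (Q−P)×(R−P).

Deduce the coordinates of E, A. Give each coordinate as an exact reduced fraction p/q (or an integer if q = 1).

A = (3864/845, -7367/845)
E = (522/169, -1557/169)

1. E_x = 522/169  [B, D, E are collinear ∩ FE ⟂ BD]
2. E_y = -1557/169  [B, D, E are collinear ∩ FE ⟂ BD]
   → E = (522/169, -1557/169)
3. A_x = 3864/845  [F, C, A are collinear ∩ EA ⟂ FC]
4. A_y = -7367/845  [F, C, A are collinear ∩ EA ⟂ FC]
   → A = (3864/845, -7367/845)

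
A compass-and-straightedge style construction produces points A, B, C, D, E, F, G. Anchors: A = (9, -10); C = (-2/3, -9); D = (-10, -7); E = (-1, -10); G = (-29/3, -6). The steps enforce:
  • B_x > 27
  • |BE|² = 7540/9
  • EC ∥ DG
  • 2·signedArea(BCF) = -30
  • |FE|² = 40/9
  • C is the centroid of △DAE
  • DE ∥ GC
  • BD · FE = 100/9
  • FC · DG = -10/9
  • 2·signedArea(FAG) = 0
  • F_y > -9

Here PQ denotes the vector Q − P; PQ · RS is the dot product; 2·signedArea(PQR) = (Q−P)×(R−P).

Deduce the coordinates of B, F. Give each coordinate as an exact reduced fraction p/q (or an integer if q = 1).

1. F_x = -1/3  [2·signedArea(FAG) = 0 ∩ FC · DG = -10/9]
2. F_y = -8  [2·signedArea(FAG) = 0 ∩ FC · DG = -10/9]
   → F = (-1/3, -8)
3. B_x = 83/3  [BD · FE = 100/9 ∩ 2·signedArea(BCF) = -30]
4. B_y = -14  [BD · FE = 100/9 ∩ 2·signedArea(BCF) = -30]
   → B = (83/3, -14)

B = (83/3, -14)
F = (-1/3, -8)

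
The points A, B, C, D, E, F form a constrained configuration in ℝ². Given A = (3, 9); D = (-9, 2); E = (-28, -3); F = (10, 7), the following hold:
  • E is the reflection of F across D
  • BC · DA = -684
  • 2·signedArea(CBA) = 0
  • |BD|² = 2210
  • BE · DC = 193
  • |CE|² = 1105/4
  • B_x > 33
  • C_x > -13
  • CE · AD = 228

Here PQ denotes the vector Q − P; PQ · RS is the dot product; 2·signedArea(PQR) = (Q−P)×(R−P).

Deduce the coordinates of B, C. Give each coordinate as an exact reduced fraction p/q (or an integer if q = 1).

B = (34, 21)
C = (-25/2, 3)

1. C_x = -25/2  [line 12·x + 7·y + 129 = 0 ∩ |CE|² = 1105/4]
2. C_y = 3  [line 12·x + 7·y + 129 = 0 ∩ |CE|² = 1105/4]
   → C = (-25/2, 3)
3. B_x = 34  [BC · DA = -684 ∩ 2·signedArea(CBA) = 0]
4. B_y = 21  [BC · DA = -684 ∩ 2·signedArea(CBA) = 0]
   → B = (34, 21)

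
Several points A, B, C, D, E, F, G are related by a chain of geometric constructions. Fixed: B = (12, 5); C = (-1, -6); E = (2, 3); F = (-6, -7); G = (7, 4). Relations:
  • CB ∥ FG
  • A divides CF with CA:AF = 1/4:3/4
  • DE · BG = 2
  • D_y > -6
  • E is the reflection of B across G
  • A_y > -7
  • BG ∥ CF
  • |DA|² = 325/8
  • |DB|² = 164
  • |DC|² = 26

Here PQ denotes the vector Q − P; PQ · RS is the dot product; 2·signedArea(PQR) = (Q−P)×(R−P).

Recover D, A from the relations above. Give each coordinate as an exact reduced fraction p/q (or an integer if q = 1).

1. D_x = 4  [line 5·x + 1·y + -15 = 0 ∩ |DC|² = 26]
2. D_y = -5  [line 5·x + 1·y + -15 = 0 ∩ |DC|² = 26]
   → D = (4, -5)
3. A_x = -9/4  [A divides CF with CA:AF = 1/4:3/4]
4. A_y = -25/4  [A divides CF with CA:AF = 1/4:3/4]
   → A = (-9/4, -25/4)

A = (-9/4, -25/4)
D = (4, -5)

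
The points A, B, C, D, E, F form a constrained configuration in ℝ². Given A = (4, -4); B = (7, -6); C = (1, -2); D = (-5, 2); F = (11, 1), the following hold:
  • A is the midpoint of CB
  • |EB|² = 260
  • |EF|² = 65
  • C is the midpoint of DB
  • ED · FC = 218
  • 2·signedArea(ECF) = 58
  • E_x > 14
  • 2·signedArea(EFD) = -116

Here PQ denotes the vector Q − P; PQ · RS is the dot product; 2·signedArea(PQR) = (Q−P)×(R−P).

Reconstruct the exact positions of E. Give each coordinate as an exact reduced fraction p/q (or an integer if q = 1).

E = (15, 8)

1. E_x = 15  [2·signedArea(EFD) = -116 ∩ ED · FC = 218]
2. E_y = 8  [2·signedArea(EFD) = -116 ∩ ED · FC = 218]
   → E = (15, 8)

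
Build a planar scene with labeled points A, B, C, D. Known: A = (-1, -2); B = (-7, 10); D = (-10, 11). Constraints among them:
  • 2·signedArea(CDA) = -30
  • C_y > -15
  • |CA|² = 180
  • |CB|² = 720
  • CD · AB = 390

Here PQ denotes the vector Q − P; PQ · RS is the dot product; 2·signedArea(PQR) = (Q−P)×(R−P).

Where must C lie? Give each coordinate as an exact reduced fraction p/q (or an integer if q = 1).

1. C_x = 5  [2·signedArea(CDA) = -30 ∩ CD · AB = 390]
2. C_y = -14  [2·signedArea(CDA) = -30 ∩ CD · AB = 390]
   → C = (5, -14)

C = (5, -14)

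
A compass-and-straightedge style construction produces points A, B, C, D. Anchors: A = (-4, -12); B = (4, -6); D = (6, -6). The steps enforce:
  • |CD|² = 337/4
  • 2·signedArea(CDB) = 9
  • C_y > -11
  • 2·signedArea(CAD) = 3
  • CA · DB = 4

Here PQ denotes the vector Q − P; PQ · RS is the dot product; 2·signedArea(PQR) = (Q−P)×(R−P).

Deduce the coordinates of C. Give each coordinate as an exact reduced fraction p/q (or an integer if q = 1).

1. C_x = -2  [2·signedArea(CAD) = 3 ∩ CA · DB = 4]
2. C_y = -21/2  [2·signedArea(CAD) = 3 ∩ CA · DB = 4]
   → C = (-2, -21/2)

C = (-2, -21/2)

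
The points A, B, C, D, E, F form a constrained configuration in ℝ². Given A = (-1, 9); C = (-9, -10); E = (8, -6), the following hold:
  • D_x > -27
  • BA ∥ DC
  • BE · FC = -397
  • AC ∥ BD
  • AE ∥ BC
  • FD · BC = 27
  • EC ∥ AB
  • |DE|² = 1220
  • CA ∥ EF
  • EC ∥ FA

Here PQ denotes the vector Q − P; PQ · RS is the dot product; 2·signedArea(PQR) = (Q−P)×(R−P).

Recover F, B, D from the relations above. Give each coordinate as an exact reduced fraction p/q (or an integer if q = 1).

1. F_x = 16  [EC ∥ FA ∩ CA ∥ EF]
2. F_y = 13  [EC ∥ FA ∩ CA ∥ EF]
   → F = (16, 13)
3. B_x = -18  [AE ∥ BC ∩ EC ∥ AB]
4. B_y = 5  [AE ∥ BC ∩ EC ∥ AB]
   → B = (-18, 5)
5. D_x = -26  [BA ∥ DC ∩ AC ∥ BD]
6. D_y = -14  [BA ∥ DC ∩ AC ∥ BD]
   → D = (-26, -14)

B = (-18, 5)
D = (-26, -14)
F = (16, 13)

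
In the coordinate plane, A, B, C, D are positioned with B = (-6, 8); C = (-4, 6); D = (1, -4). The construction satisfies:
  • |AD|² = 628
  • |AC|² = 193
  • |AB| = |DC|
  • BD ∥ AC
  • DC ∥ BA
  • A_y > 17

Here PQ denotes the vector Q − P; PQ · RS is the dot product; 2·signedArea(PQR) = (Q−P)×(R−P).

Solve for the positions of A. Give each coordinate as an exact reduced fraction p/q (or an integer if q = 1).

A = (-11, 18)

1. A_x = -11  [BD ∥ AC ∩ DC ∥ BA]
2. A_y = 18  [BD ∥ AC ∩ DC ∥ BA]
   → A = (-11, 18)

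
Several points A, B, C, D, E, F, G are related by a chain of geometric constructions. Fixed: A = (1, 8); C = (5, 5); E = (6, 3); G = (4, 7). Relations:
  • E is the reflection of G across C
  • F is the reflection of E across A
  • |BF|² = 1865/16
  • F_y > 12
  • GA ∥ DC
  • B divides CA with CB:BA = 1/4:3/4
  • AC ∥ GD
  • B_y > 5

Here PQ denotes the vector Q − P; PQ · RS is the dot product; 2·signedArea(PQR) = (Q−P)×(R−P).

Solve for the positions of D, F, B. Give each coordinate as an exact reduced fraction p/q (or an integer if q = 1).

B = (4, 23/4)
D = (8, 4)
F = (-4, 13)

1. D_x = 8  [GA ∥ DC ∩ AC ∥ GD]
2. D_y = 4  [GA ∥ DC ∩ AC ∥ GD]
   → D = (8, 4)
3. F_x = -4  [F is the reflection of E across A]
4. F_y = 13  [F is the reflection of E across A]
   → F = (-4, 13)
5. B_x = 4  [B divides CA with CB:BA = 1/4:3/4]
6. B_y = 23/4  [B divides CA with CB:BA = 1/4:3/4]
   → B = (4, 23/4)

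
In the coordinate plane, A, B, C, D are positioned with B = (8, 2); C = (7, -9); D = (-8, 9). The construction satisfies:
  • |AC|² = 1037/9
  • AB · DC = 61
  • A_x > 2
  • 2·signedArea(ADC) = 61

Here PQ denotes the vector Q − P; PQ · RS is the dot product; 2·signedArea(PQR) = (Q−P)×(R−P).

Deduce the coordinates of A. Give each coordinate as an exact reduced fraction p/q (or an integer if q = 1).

A = (7/3, 2/3)

1. A_x = 7/3  [AB · DC = 61 ∩ 2·signedArea(ADC) = 61]
2. A_y = 2/3  [AB · DC = 61 ∩ 2·signedArea(ADC) = 61]
   → A = (7/3, 2/3)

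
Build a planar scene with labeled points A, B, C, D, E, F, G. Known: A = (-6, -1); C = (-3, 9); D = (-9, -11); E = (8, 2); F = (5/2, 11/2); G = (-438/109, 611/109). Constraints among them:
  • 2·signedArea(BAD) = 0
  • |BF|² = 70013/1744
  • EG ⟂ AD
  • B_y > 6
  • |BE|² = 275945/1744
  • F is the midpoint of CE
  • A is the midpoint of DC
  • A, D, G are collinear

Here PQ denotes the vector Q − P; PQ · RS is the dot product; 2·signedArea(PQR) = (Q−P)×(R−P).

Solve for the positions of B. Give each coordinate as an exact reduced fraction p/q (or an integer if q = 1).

1. B_x = -1641/436  [line 10·x + -3·y + 57 = 0 ∩ |BE|² = 275945/1744]
2. B_y = 1407/218  [line 10·x + -3·y + 57 = 0 ∩ |BE|² = 275945/1744]
   → B = (-1641/436, 1407/218)

B = (-1641/436, 1407/218)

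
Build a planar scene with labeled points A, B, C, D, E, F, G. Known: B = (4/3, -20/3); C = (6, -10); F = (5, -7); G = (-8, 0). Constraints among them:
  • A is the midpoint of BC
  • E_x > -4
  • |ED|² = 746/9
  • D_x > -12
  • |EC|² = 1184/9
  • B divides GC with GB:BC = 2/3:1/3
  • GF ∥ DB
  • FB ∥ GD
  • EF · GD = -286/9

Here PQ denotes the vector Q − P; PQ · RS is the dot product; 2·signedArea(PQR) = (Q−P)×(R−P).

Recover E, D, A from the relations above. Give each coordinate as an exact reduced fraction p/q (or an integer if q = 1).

A = (11/3, -25/3)
D = (-35/3, 1/3)
E = (-10/3, -10/3)

1. D_x = -35/3  [GF ∥ DB ∩ FB ∥ GD]
2. D_y = 1/3  [GF ∥ DB ∩ FB ∥ GD]
   → D = (-35/3, 1/3)
3. A_x = 11/3  [A is the midpoint of BC]
4. A_y = -25/3  [A is the midpoint of BC]
   → A = (11/3, -25/3)
5. E_x = -10/3  [line 11/3·x + -1/3·y + 100/9 = 0 ∩ |EC|² = 1184/9]
6. E_y = -10/3  [line 11/3·x + -1/3·y + 100/9 = 0 ∩ |EC|² = 1184/9]
   → E = (-10/3, -10/3)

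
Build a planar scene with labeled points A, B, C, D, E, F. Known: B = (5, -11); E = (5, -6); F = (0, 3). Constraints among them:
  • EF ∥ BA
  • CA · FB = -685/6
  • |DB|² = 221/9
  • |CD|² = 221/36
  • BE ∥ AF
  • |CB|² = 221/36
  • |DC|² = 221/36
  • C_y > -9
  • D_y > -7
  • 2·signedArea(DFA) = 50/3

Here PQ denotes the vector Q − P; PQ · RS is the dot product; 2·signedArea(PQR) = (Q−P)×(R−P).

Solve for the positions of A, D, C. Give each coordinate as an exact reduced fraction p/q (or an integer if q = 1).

A = (0, -2)
C = (25/6, -26/3)
D = (10/3, -19/3)

1. A_x = 0  [BE ∥ AF ∩ EF ∥ BA]
2. A_y = -2  [BE ∥ AF ∩ EF ∥ BA]
   → A = (0, -2)
3. D_x = 10/3  [2·signedArea(DFA) = 50/3]
4. D_y = -19/3  [|DB|² = 221/9]
   → D = (10/3, -19/3)
5. C_x = 25/6  [line -5·x + 14·y + 853/6 = 0 ∩ |DC|² = 221/36]
6. C_y = -26/3  [line -5·x + 14·y + 853/6 = 0 ∩ |DC|² = 221/36]
   → C = (25/6, -26/3)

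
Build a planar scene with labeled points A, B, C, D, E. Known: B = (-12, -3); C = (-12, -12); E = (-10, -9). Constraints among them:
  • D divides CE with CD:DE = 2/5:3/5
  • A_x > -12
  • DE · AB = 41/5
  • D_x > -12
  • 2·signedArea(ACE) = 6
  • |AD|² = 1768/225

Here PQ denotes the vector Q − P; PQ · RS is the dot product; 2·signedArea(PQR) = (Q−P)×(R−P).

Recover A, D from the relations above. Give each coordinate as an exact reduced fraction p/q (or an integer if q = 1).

1. D_x = -56/5  [D divides CE with CD:DE = 2/5:3/5]
2. D_y = -54/5  [D divides CE with CD:DE = 2/5:3/5]
   → D = (-56/5, -54/5)
3. A_x = -34/3  [2·signedArea(ACE) = 6 ∩ DE · AB = 41/5]
4. A_y = -8  [2·signedArea(ACE) = 6 ∩ DE · AB = 41/5]
   → A = (-34/3, -8)

A = (-34/3, -8)
D = (-56/5, -54/5)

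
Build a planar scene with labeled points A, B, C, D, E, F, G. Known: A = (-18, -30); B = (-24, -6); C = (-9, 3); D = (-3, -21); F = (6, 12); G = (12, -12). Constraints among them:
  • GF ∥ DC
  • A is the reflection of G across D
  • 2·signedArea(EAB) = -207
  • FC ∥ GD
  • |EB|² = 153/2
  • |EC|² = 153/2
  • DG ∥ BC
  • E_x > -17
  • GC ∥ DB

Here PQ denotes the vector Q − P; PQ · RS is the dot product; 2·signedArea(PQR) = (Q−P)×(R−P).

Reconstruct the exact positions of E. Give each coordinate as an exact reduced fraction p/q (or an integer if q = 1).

1. E_x = -33/2  [line -24·x + -6·y + -405 = 0 ∩ |EC|² = 153/2]
2. E_y = -3/2  [line -24·x + -6·y + -405 = 0 ∩ |EC|² = 153/2]
   → E = (-33/2, -3/2)

E = (-33/2, -3/2)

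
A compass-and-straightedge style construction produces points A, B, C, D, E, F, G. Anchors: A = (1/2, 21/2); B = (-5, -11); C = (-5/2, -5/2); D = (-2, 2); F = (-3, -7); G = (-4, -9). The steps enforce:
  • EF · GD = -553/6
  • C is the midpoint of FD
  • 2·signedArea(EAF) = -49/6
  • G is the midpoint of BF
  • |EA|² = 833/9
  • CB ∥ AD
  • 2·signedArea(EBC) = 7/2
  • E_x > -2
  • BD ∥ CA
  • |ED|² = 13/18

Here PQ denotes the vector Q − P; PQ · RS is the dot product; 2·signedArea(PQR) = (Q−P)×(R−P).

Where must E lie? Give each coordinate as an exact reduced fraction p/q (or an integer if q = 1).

E = (-11/6, 7/6)

1. E_x = -11/6  [2·signedArea(EBC) = 7/2 ∩ EF · GD = -553/6]
2. E_y = 7/6  [2·signedArea(EBC) = 7/2 ∩ EF · GD = -553/6]
   → E = (-11/6, 7/6)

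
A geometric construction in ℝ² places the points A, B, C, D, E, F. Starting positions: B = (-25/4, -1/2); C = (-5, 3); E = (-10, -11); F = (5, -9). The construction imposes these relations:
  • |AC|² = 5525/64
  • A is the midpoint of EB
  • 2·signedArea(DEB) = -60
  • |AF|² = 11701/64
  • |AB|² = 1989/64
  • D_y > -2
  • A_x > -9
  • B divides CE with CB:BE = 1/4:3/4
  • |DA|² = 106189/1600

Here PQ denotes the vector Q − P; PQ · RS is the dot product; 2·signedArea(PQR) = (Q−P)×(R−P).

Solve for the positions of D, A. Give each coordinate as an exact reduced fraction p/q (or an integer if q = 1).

1. A_x = -65/8  [A is the midpoint of EB]
2. A_y = -23/4  [A is the midpoint of EB]
   → A = (-65/8, -23/4)
3. D_x = -1  [line -21/2·x + 15/4·y + -15/4 = 0 ∩ |DA|² = 106189/1600]
4. D_y = -9/5  [line -21/2·x + 15/4·y + -15/4 = 0 ∩ |DA|² = 106189/1600]
   → D = (-1, -9/5)

A = (-65/8, -23/4)
D = (-1, -9/5)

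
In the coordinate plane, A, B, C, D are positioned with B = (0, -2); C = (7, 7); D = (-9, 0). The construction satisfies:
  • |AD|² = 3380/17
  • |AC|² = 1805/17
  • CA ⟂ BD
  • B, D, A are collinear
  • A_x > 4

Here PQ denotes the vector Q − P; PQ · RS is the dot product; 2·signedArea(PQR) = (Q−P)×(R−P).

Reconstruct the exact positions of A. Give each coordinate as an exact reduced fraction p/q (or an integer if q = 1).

A = (81/17, -52/17)

1. A_x = 81/17  [B, D, A are collinear ∩ CA ⟂ BD]
2. A_y = -52/17  [B, D, A are collinear ∩ CA ⟂ BD]
   → A = (81/17, -52/17)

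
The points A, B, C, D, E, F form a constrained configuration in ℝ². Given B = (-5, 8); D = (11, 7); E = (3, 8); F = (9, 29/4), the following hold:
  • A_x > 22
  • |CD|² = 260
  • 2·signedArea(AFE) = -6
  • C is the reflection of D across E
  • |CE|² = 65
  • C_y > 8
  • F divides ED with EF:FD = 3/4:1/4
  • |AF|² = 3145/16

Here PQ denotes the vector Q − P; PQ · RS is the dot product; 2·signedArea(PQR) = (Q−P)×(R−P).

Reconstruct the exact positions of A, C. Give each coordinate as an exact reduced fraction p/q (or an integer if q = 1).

A = (23, 13/2)
C = (-5, 9)

1. A_x = 23  [line -3/4·x + -6·y + 225/4 = 0 ∩ |AF|² = 3145/16]
2. A_y = 13/2  [line -3/4·x + -6·y + 225/4 = 0 ∩ |AF|² = 3145/16]
   → A = (23, 13/2)
3. C_x = -5  [C is the reflection of D across E]
4. C_y = 9  [C is the reflection of D across E]
   → C = (-5, 9)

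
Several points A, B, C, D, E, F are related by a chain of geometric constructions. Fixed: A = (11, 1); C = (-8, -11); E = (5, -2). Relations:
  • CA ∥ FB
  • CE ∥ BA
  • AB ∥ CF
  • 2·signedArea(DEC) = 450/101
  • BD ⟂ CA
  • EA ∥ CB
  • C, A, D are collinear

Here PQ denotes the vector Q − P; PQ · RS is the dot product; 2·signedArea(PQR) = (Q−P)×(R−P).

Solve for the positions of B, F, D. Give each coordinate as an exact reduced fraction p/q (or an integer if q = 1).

B = (-2, -8)
D = (-238/101, -751/101)
F = (-21, -20)

1. B_x = -2  [CE ∥ BA ∩ EA ∥ CB]
2. B_y = -8  [CE ∥ BA ∩ EA ∥ CB]
   → B = (-2, -8)
3. F_x = -21  [CA ∥ FB ∩ AB ∥ CF]
4. F_y = -20  [CA ∥ FB ∩ AB ∥ CF]
   → F = (-21, -20)
5. D_x = -238/101  [C, A, D are collinear ∩ BD ⟂ CA]
6. D_y = -751/101  [C, A, D are collinear ∩ BD ⟂ CA]
   → D = (-238/101, -751/101)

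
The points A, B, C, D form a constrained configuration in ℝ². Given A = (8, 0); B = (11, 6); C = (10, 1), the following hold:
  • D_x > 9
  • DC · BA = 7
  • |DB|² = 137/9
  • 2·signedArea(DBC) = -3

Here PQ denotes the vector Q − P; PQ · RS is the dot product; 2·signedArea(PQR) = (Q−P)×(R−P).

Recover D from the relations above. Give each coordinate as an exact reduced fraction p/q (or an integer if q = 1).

1. D_x = 29/3  [DC · BA = 7 ∩ 2·signedArea(DBC) = -3]
2. D_y = 7/3  [DC · BA = 7 ∩ 2·signedArea(DBC) = -3]
   → D = (29/3, 7/3)

D = (29/3, 7/3)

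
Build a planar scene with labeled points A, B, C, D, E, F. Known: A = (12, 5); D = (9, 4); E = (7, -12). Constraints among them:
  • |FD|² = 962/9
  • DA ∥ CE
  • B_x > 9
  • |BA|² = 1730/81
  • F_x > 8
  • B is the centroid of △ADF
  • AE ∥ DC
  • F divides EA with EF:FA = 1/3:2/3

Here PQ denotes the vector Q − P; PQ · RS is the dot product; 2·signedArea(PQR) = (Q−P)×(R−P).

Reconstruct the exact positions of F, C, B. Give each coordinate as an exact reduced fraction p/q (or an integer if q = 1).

1. F_x = 26/3  [F divides EA with EF:FA = 1/3:2/3]
2. F_y = -19/3  [F divides EA with EF:FA = 1/3:2/3]
   → F = (26/3, -19/3)
3. C_x = 4  [DA ∥ CE ∩ AE ∥ DC]
4. C_y = -13  [DA ∥ CE ∩ AE ∥ DC]
   → C = (4, -13)
5. B_x = 89/9  [B is the centroid of △ADF]
6. B_y = 8/9  [B is the centroid of △ADF]
   → B = (89/9, 8/9)

B = (89/9, 8/9)
C = (4, -13)
F = (26/3, -19/3)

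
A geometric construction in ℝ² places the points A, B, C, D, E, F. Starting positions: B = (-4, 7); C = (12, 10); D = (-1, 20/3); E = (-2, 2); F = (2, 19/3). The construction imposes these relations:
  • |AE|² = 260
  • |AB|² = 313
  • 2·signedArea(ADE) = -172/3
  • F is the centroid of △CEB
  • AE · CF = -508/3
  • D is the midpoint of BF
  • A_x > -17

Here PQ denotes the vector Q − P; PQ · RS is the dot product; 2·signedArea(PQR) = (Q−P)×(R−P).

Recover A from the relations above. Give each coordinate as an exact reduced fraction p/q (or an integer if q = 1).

A = (-16, -6)

1. A_x = -16  [AE · CF = -508/3 ∩ 2·signedArea(ADE) = -172/3]
2. A_y = -6  [AE · CF = -508/3 ∩ 2·signedArea(ADE) = -172/3]
   → A = (-16, -6)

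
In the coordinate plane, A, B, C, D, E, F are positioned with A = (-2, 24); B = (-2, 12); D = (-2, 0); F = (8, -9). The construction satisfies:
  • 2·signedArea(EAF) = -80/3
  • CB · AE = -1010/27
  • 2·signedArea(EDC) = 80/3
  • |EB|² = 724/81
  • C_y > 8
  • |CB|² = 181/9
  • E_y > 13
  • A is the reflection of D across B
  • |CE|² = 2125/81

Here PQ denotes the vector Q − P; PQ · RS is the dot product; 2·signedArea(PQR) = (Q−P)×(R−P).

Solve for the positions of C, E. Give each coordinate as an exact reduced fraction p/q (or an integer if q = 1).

1. E_x = 2/9  [line 33·x + 10·y + -442/3 = 0 ∩ |EB|² = 724/81]
2. E_y = 14  [line 33·x + 10·y + -442/3 = 0 ∩ |EB|² = 724/81]
   → E = (2/9, 14)
3. C_x = 4/3  [CB · AE = -1010/27 ∩ 2·signedArea(EDC) = 80/3]
4. C_y = 9  [CB · AE = -1010/27 ∩ 2·signedArea(EDC) = 80/3]
   → C = (4/3, 9)

C = (4/3, 9)
E = (2/9, 14)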